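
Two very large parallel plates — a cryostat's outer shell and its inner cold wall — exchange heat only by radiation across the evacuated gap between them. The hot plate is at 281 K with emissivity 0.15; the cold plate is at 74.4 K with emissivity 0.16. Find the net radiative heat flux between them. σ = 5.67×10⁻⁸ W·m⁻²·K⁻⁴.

For two infinite grey parallel plates, q = σ(T₁⁴ − T₂⁴)/(1/ε₁ + 1/ε₂ − 1).
T₁⁴ − T₂⁴ = 6.235×10⁹ − 3.064×10⁷ = 6.204×10⁹ K⁴.
1/ε₁ + 1/ε₂ − 1 = 6.667 + 6.250 − 1 = 11.92.
q = 5.67×10⁻⁸ × 6.204×10⁹ / 11.92.

q ≈ 29.5 W/m²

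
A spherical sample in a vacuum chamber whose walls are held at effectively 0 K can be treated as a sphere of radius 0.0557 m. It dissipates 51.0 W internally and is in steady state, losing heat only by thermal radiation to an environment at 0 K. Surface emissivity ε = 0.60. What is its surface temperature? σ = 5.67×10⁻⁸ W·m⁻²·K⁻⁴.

T ≈ 443 K

Steady state: internal power = radiated power, P = εσA T⁴.
Radiating area A = 4πr² = 0.03899 m².
T⁴ = P/(εσA) = 51.0/(0.60·5.67×10⁻⁸·0.03899) = 3.845×10¹⁰ K⁴.
T = (3.845×10¹⁰)^(1/4).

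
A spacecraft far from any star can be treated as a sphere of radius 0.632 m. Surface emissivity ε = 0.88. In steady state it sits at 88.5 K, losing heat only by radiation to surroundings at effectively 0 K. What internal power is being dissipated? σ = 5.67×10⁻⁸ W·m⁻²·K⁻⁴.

Steady state: P = εσA T⁴.
A = 4πr² = 5.019 m²; T⁴ = (88.5)⁴ = 6.134×10⁷ K⁴.
P = 0.88 × 5.67×10⁻⁸ × 5.019 × 6.134×10⁷.

P ≈ 15.4 W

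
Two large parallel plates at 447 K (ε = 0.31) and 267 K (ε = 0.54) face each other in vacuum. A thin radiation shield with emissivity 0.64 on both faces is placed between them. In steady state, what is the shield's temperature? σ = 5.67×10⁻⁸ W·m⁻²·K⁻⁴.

In steady state the net flux on the hot side equals that on the cold side.
σ(T₁⁴−T_s⁴)/D₁ = σ(T_s⁴−T₂⁴)/D₂, with D₁ = 1/ε₁+1/ε_s−1 = 3.788, D₂ = 1/ε_s+1/ε₂−1 = 2.414.
Solve for T_s⁴: T_s⁴ = (D₂·T₁⁴ + D₁·T₂⁴)/(D₁+D₂) = 1.864×10¹⁰ K⁴.

T_s ≈ 370 K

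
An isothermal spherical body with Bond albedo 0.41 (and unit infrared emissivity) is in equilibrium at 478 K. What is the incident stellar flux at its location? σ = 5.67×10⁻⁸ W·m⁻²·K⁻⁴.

(1−a)S·πr² = σ·4πr²·T⁴ ⇒ S = 4σT⁴/(1−a).
S = 4·5.67×10⁻⁸·5.220×10¹⁰/0.590.

S ≈ 20100 W/m²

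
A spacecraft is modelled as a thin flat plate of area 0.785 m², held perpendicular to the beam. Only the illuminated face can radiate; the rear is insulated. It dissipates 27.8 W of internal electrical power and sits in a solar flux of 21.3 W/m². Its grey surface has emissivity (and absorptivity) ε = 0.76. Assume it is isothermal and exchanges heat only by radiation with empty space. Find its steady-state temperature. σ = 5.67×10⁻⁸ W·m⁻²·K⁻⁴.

At steady state, absorbed solar power + internal power = radiated power.
Absorbed: α·S·A_cross = 0.76·21.3·0.7850 = 12.71 W (cross-section A).
Total input = 12.71 + 27.8 = 40.51 W.
Radiated: εσ·A_surf·T⁴ with A_surf = A = 0.7850 m².
T⁴ = 40.51/(0.76·5.67×10⁻⁸·0.7850) = 1.197×10⁹ K⁴.

T ≈ 186 K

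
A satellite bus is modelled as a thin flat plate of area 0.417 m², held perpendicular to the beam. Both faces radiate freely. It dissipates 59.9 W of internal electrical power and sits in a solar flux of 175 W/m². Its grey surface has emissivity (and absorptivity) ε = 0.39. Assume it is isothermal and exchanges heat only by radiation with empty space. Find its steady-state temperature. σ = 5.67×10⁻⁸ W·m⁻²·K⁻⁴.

T ≈ 263 K

At steady state, absorbed solar power + internal power = radiated power.
Absorbed: α·S·A_cross = 0.39·175·0.4170 = 28.46 W (cross-section A).
Total input = 28.46 + 59.9 = 88.36 W.
Radiated: εσ·A_surf·T⁴ with A_surf = 2A = 0.8340 m².
T⁴ = 88.36/(0.39·5.67×10⁻⁸·0.8340) = 4.791×10⁹ K⁴.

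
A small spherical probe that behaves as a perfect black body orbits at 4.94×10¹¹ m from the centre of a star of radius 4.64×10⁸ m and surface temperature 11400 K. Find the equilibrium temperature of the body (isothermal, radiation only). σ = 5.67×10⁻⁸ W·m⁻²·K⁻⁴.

The star's surface emits σT_*⁴; at distance d the flux is S = σT_*⁴(R_*/d)².
S = 5.67×10⁻⁸·(11400)⁴·(4.64×10⁸/4.94×10¹¹)² = 844.9 W/m².
For an isothermal sphere T⁴ = (1−a)S/(4σ) = 3.725×10⁹ K⁴.

T ≈ 247 K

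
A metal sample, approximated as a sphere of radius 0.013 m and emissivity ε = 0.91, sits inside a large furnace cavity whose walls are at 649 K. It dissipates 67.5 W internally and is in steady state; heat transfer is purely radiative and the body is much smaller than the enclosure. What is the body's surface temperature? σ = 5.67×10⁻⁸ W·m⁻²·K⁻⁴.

T ≈ 944 K

For a small grey body in a large enclosure, net radiated power = εσA(T⁴ − T_w⁴).
Steady state: P = εσA(T⁴ − T_w⁴) with A = 4πr² = 0.002124 m².
T⁴ = P/(εσA) + T_w⁴ = 67.5/(0.91·5.67×10⁻⁸·0.002124) + (649)⁴
    = 6.160×10¹¹ + 1.774×10¹¹ = 7.934×10¹¹ K⁴.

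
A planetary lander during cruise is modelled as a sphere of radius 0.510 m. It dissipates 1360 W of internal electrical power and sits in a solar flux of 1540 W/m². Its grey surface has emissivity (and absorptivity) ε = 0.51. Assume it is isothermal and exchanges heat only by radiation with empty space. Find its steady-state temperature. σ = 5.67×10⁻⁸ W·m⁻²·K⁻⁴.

At steady state, absorbed solar power + internal power = radiated power.
Absorbed: α·S·A_cross = 0.51·1540·0.8171 = 641.8 W (cross-section πr²).
Total input = 641.8 + 1360 = 2002 W.
Radiated: εσ·A_surf·T⁴ with A_surf = 4πr² = 3.269 m².
T⁴ = 2002/(0.51·5.67×10⁻⁸·3.269) = 2.118×10¹⁰ K⁴.

T ≈ 381 K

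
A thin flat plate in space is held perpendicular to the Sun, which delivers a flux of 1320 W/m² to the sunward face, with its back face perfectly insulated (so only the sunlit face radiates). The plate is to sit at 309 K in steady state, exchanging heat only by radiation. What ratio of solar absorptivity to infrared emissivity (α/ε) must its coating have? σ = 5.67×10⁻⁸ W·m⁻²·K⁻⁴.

Balance: αS·A = εσ·1A·T⁴ ⇒ α/ε = σT⁴/S.
α/ε = 5.67×10⁻⁸·(309)⁴/1320 = 5.67×10⁻⁸·9.117×10⁹/1320.

α/ε ≈ 0.392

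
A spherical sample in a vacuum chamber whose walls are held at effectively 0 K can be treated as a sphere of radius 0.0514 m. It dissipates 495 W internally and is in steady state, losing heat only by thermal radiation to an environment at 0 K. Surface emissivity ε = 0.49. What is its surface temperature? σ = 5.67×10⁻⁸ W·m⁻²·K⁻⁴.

T ≈ 856 K

Steady state: internal power = radiated power, P = εσA T⁴.
Radiating area A = 4πr² = 0.03320 m².
T⁴ = P/(εσA) = 495/(0.49·5.67×10⁻⁸·0.03320) = 5.366×10¹¹ K⁴.
T = (5.366×10¹¹)^(1/4).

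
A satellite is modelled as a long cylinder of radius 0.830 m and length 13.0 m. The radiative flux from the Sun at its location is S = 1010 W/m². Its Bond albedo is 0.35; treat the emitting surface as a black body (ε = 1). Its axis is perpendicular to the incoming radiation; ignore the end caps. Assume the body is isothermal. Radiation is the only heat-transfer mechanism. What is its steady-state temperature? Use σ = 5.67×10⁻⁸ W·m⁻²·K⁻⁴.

T ≈ 246 K

At equilibrium, absorbed power = emitted power.
Absorbing cross-section = 2rL = 21.58 m²; emitting surface = 2πrL = 67.80 m² (ratio π).
(1−a)S·A_cross = εσ·A_surf·T⁴  ⇒  T⁴ = (1−a)S/(πσ).
T⁴ = 0.650·1010/(π·5.67×10⁻⁸) = 3.686×10⁹ K⁴.
T = (3.686×10⁹)^(1/4).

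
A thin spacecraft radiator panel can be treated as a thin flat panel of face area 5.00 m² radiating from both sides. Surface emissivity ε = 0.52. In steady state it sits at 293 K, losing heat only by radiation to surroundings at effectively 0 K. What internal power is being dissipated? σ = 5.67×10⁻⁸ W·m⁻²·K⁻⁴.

Steady state: P = εσA T⁴.
A = 2·5.00 = 10.00 m²; T⁴ = (293)⁴ = 7.370×10⁹ K⁴.
P = 0.52 × 5.67×10⁻⁸ × 10.00 × 7.370×10⁹.

P ≈ 2170 W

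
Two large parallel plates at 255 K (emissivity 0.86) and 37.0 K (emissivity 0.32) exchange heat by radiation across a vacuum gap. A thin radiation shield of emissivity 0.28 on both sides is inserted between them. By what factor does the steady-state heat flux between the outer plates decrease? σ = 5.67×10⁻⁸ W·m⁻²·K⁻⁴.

factor ≈ 2.87

Without shield: q₀ = σΔ(T⁴)/(1/ε₁+1/ε₂−1) with denominator 3.288.
With shield the two gaps are in series; the resistances add: (1/ε₁+1/ε_s−1)+(1/ε_s+1/ε₂−1) = 3.734+5.696 = 9.431.
Heat-flux ratio q₀/q = 9.431/3.288.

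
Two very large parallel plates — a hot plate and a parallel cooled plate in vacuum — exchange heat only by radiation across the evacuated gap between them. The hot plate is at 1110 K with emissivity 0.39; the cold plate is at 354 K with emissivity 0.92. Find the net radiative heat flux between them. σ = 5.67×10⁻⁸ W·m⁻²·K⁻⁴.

For two infinite grey parallel plates, q = σ(T₁⁴ − T₂⁴)/(1/ε₁ + 1/ε₂ − 1).
T₁⁴ − T₂⁴ = 1.518×10¹² − 1.570×10¹⁰ = 1.502×10¹² K⁴.
1/ε₁ + 1/ε₂ − 1 = 2.564 + 1.087 − 1 = 2.651.
q = 5.67×10⁻⁸ × 1.502×10¹² / 2.651.

q ≈ 32100 W/m²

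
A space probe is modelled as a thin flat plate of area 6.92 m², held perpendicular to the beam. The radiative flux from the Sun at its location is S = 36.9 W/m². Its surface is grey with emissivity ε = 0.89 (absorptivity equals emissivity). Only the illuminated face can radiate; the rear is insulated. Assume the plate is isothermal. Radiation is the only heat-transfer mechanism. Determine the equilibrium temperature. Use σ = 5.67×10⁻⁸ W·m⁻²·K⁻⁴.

T ≈ 160 K

At equilibrium, absorbed power = emitted power.
Absorbing cross-section = A = 6.920 m²; emitting surface = A = 6.920 m² (ratio 1).
εS·A_cross = εσ·A_surf·T⁴  ⇒  T⁴ = S/(1σ)   (ε cancels).
T⁴ = 36.9/(1·5.67×10⁻⁸) = 6.508×10⁸ K⁴.
T = (6.508×10⁸)^(1/4).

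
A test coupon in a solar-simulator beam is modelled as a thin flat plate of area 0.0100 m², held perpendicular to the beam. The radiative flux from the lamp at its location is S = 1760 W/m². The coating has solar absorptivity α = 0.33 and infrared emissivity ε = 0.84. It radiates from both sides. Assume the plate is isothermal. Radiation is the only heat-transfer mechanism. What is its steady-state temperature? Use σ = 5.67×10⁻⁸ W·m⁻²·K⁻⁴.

T ≈ 279 K

At equilibrium, absorbed power = emitted power.
Absorbing cross-section = A = 0.01000 m²; emitting surface = 2A = 0.02000 m² (ratio 2).
αS·A_cross = εσ·A_surf·T⁴  ⇒  T⁴ = αS/(ε·2σ).
T⁴ = 0.330·1760/(0.84·2·5.67×10⁻⁸) = 6.097×10⁹ K⁴.
T = (6.097×10⁹)^(1/4).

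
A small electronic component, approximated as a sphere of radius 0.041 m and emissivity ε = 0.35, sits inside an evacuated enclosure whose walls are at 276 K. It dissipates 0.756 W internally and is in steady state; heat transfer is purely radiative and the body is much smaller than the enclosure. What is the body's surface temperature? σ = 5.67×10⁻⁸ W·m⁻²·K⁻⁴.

T ≈ 295 K

For a small grey body in a large enclosure, net radiated power = εσA(T⁴ − T_w⁴).
Steady state: P = εσA(T⁴ − T_w⁴) with A = 4πr² = 0.02112 m².
T⁴ = P/(εσA) + T_w⁴ = 0.756/(0.35·5.67×10⁻⁸·0.02112) + (276)⁴
    = 1.803×10⁹ + 5.803×10⁹ = 7.606×10⁹ K⁴.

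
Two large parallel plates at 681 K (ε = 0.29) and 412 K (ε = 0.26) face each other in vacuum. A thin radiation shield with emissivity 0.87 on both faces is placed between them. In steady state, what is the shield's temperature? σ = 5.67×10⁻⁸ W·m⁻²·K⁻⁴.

T_s ≈ 597 K

In steady state the net flux on the hot side equals that on the cold side.
σ(T₁⁴−T_s⁴)/D₁ = σ(T_s⁴−T₂⁴)/D₂, with D₁ = 1/ε₁+1/ε_s−1 = 3.598, D₂ = 1/ε_s+1/ε₂−1 = 3.996.
Solve for T_s⁴: T_s⁴ = (D₂·T₁⁴ + D₁·T₂⁴)/(D₁+D₂) = 1.268×10¹¹ K⁴.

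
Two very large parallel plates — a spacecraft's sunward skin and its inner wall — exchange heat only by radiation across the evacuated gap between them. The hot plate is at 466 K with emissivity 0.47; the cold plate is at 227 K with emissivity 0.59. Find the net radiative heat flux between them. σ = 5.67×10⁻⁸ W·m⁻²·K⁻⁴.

q ≈ 894 W/m²

For two infinite grey parallel plates, q = σ(T₁⁴ − T₂⁴)/(1/ε₁ + 1/ε₂ − 1).
T₁⁴ − T₂⁴ = 4.716×10¹⁰ − 2.655×10⁹ = 4.450×10¹⁰ K⁴.
1/ε₁ + 1/ε₂ − 1 = 2.128 + 1.695 − 1 = 2.823.
q = 5.67×10⁻⁸ × 4.450×10¹⁰ / 2.823.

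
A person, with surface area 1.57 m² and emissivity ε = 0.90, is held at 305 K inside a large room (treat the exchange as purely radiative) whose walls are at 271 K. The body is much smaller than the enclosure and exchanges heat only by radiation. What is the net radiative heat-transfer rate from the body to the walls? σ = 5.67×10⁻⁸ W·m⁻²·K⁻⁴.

P_net ≈ 261 W

For a small grey body in a large enclosure: P_net = εσA(T_body⁴ − T_wall⁴).
A = 1.57 m²; T_body⁴ − T_wall⁴ = 8.654×10⁹ − 5.394×10⁹ = 3.260×10⁹ K⁴.
|P_net| = 0.90·5.67×10⁻⁸·1.570·3.260×10⁹.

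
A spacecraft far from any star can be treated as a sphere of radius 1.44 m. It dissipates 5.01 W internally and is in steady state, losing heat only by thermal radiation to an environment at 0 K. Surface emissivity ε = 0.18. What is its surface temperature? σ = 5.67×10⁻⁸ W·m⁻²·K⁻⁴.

T ≈ 65.9 K

Steady state: internal power = radiated power, P = εσA T⁴.
Radiating area A = 4πr² = 26.06 m².
T⁴ = P/(εσA) = 5.01/(0.18·5.67×10⁻⁸·26.06) = 1.884×10⁷ K⁴.
T = (1.884×10⁷)^(1/4).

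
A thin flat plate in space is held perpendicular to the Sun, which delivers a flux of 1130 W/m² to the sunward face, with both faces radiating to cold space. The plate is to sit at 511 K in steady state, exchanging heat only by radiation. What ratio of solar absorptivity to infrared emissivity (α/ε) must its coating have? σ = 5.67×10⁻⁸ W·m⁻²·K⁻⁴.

Balance: αS·A = εσ·2A·T⁴ ⇒ α/ε = 2σT⁴/S.
α/ε = 2·5.67×10⁻⁸·(511)⁴/1130 = 2·5.67×10⁻⁸·6.818×10¹⁰/1130.

α/ε ≈ 6.84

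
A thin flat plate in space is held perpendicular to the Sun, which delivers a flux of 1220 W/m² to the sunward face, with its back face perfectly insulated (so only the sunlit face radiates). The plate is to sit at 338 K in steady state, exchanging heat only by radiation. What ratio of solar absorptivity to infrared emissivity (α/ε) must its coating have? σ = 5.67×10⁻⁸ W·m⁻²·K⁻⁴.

Balance: αS·A = εσ·1A·T⁴ ⇒ α/ε = σT⁴/S.
α/ε = 5.67×10⁻⁸·(338)⁴/1220 = 5.67×10⁻⁸·1.305×10¹⁰/1220.

α/ε ≈ 0.607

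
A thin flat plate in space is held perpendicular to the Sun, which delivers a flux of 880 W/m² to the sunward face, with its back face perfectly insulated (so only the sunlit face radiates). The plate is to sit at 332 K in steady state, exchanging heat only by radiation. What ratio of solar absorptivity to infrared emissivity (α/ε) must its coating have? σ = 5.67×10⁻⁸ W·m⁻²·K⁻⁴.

α/ε ≈ 0.783

Balance: αS·A = εσ·1A·T⁴ ⇒ α/ε = σT⁴/S.
α/ε = 5.67×10⁻⁸·(332)⁴/880 = 5.67×10⁻⁸·1.215×10¹⁰/880.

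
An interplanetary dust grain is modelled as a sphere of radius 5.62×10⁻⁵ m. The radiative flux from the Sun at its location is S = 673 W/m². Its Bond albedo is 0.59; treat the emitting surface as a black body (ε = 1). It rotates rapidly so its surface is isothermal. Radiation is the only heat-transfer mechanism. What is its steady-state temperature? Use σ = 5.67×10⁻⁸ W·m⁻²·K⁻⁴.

At equilibrium, absorbed power = emitted power.
Absorbing cross-section = πr² = 9.923×10⁻⁹ m²; emitting surface = 4πr² = 3.969×10⁻⁸ m² (ratio 4).
(1−a)S·A_cross = εσ·A_surf·T⁴  ⇒  T⁴ = (1−a)S/(4σ).
T⁴ = 0.410·673/(4·5.67×10⁻⁸) = 1.217×10⁹ K⁴.
T = (1.217×10⁹)^(1/4).

T ≈ 187 K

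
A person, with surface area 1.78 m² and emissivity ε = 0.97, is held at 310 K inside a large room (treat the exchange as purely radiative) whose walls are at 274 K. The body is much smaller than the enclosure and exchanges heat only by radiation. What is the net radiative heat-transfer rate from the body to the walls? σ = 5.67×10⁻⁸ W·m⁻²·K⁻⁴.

P_net ≈ 352 W

For a small grey body in a large enclosure: P_net = εσA(T_body⁴ − T_wall⁴).
A = 1.78 m²; T_body⁴ − T_wall⁴ = 9.235×10⁹ − 5.636×10⁹ = 3.599×10⁹ K⁴.
|P_net| = 0.97·5.67×10⁻⁸·1.780·3.599×10⁹.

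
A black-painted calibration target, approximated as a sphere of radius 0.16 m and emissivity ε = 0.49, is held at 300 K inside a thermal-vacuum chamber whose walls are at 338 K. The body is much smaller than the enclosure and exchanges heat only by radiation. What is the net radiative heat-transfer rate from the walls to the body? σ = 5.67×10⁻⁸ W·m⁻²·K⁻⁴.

For a small grey body in a large enclosure: P_net = εσA(T_body⁴ − T_wall⁴).
A = 4πr² = 0.3217 m²; T_body⁴ − T_wall⁴ = 8.100×10⁹ − 1.305×10¹⁰ = -4.952×10⁹ K⁴.
|P_net| = 0.49·5.67×10⁻⁸·0.3217·4.952×10⁹.

P_net ≈ 44.3 W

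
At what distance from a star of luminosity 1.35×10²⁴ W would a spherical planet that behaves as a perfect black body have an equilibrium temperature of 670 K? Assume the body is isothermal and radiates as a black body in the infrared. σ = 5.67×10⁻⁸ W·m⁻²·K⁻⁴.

d ≈ 1.53×10⁹ m

For an isothermal black-emitting sphere, (1−a)S·πr² = σ·4πr²·T⁴ ⇒ S = 4σT⁴/(1−a).
S = 4·5.67×10⁻⁸·(670)⁴/1.00 = 45700 W/m².
Flux falls as S = L/(4πd²), so d = √(L/(4πS)) = √(1.35×10²⁴/(4π·45700)).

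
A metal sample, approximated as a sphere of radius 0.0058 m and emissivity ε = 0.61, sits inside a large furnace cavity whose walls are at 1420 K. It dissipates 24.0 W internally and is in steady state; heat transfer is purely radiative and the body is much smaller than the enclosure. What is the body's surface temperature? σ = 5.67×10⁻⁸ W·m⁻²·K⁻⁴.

T ≈ 1550 K

For a small grey body in a large enclosure, net radiated power = εσA(T⁴ − T_w⁴).
Steady state: P = εσA(T⁴ − T_w⁴) with A = 4πr² = 4.227×10⁻⁴ m².
T⁴ = P/(εσA) + T_w⁴ = 24.0/(0.61·5.67×10⁻⁸·4.227×10⁻⁴) + (1420)⁴
    = 1.641×10¹² + 4.066×10¹² = 5.707×10¹² K⁴.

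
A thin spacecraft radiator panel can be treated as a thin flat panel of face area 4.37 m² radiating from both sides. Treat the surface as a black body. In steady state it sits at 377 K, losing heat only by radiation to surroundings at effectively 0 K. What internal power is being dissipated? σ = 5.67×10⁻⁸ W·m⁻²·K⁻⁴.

P ≈ 10000 W

Steady state: P = εσA T⁴.
A = 2·4.37 = 8.740 m²; T⁴ = (377)⁴ = 2.020×10¹⁰ K⁴.
P = 1.0 × 5.67×10⁻⁸ × 8.740 × 2.020×10¹⁰.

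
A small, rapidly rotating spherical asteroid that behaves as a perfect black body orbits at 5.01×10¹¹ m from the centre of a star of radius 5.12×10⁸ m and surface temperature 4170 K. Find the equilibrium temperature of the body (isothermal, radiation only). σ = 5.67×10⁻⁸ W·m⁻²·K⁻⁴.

T ≈ 94.3 K

The star's surface emits σT_*⁴; at distance d the flux is S = σT_*⁴(R_*/d)².
S = 5.67×10⁻⁸·(4170)⁴·(5.12×10⁸/5.01×10¹¹)² = 17.91 W/m².
For an isothermal sphere T⁴ = (1−a)S/(4σ) = 7.895×10⁷ K⁴.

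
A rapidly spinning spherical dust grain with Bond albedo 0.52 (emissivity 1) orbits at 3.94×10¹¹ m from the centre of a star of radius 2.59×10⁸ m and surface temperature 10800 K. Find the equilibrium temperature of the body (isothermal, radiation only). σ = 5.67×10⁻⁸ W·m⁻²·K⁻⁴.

T ≈ 163 K

The star's surface emits σT_*⁴; at distance d the flux is S = σT_*⁴(R_*/d)².
S = 5.67×10⁻⁸·(10800)⁴·(2.59×10⁸/3.94×10¹¹)² = 333.3 W/m².
For an isothermal sphere T⁴ = (1−a)S/(4σ) = 7.055×10⁸ K⁴.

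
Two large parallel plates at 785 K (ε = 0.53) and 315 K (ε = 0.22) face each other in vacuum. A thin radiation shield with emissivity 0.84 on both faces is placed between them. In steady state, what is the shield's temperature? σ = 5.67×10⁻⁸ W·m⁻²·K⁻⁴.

T_s ≈ 719 K

In steady state the net flux on the hot side equals that on the cold side.
σ(T₁⁴−T_s⁴)/D₁ = σ(T_s⁴−T₂⁴)/D₂, with D₁ = 1/ε₁+1/ε_s−1 = 2.077, D₂ = 1/ε_s+1/ε₂−1 = 4.736.
Solve for T_s⁴: T_s⁴ = (D₂·T₁⁴ + D₁·T₂⁴)/(D₁+D₂) = 2.670×10¹¹ K⁴.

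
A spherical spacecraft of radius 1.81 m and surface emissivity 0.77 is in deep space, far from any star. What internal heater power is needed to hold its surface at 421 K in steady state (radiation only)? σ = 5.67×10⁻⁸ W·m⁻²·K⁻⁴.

P ≈ 56500 W

P = εσ·4πr²·T⁴.
4πr² = 41.17 m²; T⁴ = 3.141×10¹⁰ K⁴.
P = 0.77·5.67×10⁻⁸·41.17·3.141×10¹⁰.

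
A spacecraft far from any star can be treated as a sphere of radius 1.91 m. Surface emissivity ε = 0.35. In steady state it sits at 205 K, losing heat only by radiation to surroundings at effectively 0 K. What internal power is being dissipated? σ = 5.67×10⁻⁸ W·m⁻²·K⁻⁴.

P ≈ 1610 W

Steady state: P = εσA T⁴.
A = 4πr² = 45.84 m²; T⁴ = (205)⁴ = 1.766×10⁹ K⁴.
P = 0.35 × 5.67×10⁻⁸ × 45.84 × 1.766×10⁹.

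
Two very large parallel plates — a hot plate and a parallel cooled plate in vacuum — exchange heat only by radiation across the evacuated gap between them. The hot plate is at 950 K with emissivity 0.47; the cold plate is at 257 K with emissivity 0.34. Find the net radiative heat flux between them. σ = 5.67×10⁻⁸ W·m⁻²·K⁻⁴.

For two infinite grey parallel plates, q = σ(T₁⁴ − T₂⁴)/(1/ε₁ + 1/ε₂ − 1).
T₁⁴ − T₂⁴ = 8.145×10¹¹ − 4.362×10⁹ = 8.101×10¹¹ K⁴.
1/ε₁ + 1/ε₂ − 1 = 2.128 + 2.941 − 1 = 4.069.
q = 5.67×10⁻⁸ × 8.101×10¹¹ / 4.069.

q ≈ 11300 W/m²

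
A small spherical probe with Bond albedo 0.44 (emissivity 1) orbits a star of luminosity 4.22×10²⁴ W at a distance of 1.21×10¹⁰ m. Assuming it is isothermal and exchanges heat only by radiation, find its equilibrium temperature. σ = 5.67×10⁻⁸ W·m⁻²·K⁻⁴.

First find the stellar flux at distance d: S = L/(4πd²) = 4.22×10²⁴/(4π·(1.21×10¹⁰)²) = 2294 W/m².
For an isothermal sphere, absorbed (1−a)S·πr² = emitted σ·4πr²·T⁴, so T⁴ = (1−a)S/(4σ).
T⁴ = 0.560·2294/(4·5.67×10⁻⁸) = 5.663×10⁹ K⁴.

T ≈ 274 K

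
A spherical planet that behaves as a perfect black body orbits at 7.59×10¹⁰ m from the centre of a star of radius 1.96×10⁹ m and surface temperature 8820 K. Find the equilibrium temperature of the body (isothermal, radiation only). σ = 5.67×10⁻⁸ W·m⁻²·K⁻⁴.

T ≈ 1000 K

The star's surface emits σT_*⁴; at distance d the flux is S = σT_*⁴(R_*/d)².
S = 5.67×10⁻⁸·(8820)⁴·(1.96×10⁹/7.59×10¹⁰)² = 2.288×10⁵ W/m².
For an isothermal sphere T⁴ = (1−a)S/(4σ) = 1.009×10¹² K⁴.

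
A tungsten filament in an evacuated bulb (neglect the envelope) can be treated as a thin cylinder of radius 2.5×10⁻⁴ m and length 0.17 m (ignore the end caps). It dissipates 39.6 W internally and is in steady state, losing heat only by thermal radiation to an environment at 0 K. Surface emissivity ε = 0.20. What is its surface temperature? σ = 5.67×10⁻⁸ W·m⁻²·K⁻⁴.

T ≈ 1900 K

Steady state: internal power = radiated power, P = εσA T⁴.
Radiating area A = 2πrL = 2.670×10⁻⁴ m².
T⁴ = P/(εσA) = 39.6/(0.20·5.67×10⁻⁸·2.670×10⁻⁴) = 1.308×10¹³ K⁴.
T = (1.308×10¹³)^(1/4).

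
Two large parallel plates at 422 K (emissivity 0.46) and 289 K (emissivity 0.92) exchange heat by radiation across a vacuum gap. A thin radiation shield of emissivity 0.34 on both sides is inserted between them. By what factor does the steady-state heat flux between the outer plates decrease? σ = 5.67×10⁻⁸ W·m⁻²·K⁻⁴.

factor ≈ 3.16

Without shield: q₀ = σΔ(T⁴)/(1/ε₁+1/ε₂−1) with denominator 2.261.
With shield the two gaps are in series; the resistances add: (1/ε₁+1/ε_s−1)+(1/ε_s+1/ε₂−1) = 4.115+3.028 = 7.143.
Heat-flux ratio q₀/q = 7.143/2.261.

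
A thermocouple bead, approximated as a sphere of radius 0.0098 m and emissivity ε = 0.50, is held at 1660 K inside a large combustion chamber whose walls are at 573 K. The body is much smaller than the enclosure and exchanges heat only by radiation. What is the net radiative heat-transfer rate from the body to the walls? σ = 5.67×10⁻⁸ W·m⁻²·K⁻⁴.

P_net ≈ 256 W

For a small grey body in a large enclosure: P_net = εσA(T_body⁴ − T_wall⁴).
A = 4πr² = 0.001207 m²; T_body⁴ − T_wall⁴ = 7.593×10¹² − 1.078×10¹¹ = 7.486×10¹² K⁴.
|P_net| = 0.50·5.67×10⁻⁸·0.001207·7.486×10¹².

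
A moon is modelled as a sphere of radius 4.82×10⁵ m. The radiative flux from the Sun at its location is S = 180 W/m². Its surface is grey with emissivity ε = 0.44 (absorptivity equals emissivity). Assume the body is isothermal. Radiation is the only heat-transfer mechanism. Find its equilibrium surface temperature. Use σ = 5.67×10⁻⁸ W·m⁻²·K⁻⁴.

T ≈ 168 K

At equilibrium, absorbed power = emitted power.
Absorbing cross-section = πr² = 7.299×10¹¹ m²; emitting surface = 4πr² = 2.919×10¹² m² (ratio 4).
εS·A_cross = εσ·A_surf·T⁴  ⇒  T⁴ = S/(4σ)   (ε cancels).
T⁴ = 180/(4·5.67×10⁻⁸) = 7.937×10⁸ K⁴.
T = (7.937×10⁸)^(1/4).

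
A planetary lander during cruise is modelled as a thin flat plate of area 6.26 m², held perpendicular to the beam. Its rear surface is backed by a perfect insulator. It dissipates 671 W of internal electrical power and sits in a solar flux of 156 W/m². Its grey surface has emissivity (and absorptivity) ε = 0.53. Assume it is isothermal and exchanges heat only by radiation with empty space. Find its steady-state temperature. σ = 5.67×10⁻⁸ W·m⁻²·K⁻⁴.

At steady state, absorbed solar power + internal power = radiated power.
Absorbed: α·S·A_cross = 0.53·156·6.260 = 517.6 W (cross-section A).
Total input = 517.6 + 671 = 1189 W.
Radiated: εσ·A_surf·T⁴ with A_surf = A = 6.260 m².
T⁴ = 1189/(0.53·5.67×10⁻⁸·6.260) = 6.318×10⁹ K⁴.

T ≈ 282 K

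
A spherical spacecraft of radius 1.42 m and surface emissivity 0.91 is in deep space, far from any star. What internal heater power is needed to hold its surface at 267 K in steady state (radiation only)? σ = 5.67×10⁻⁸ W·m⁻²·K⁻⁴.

P = εσ·4πr²·T⁴.
4πr² = 25.34 m²; T⁴ = 5.082×10⁹ K⁴.
P = 0.91·5.67×10⁻⁸·25.34·5.082×10⁹.

P ≈ 6640 W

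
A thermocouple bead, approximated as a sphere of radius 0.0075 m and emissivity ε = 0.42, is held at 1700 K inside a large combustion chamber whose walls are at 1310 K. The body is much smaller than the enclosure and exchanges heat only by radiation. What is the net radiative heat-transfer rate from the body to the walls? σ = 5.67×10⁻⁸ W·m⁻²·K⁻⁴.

P_net ≈ 91.0 W

For a small grey body in a large enclosure: P_net = εσA(T_body⁴ − T_wall⁴).
A = 4πr² = 7.069×10⁻⁴ m²; T_body⁴ − T_wall⁴ = 8.352×10¹² − 2.945×10¹² = 5.407×10¹² K⁴.
|P_net| = 0.42·5.67×10⁻⁸·7.069×10⁻⁴·5.407×10¹².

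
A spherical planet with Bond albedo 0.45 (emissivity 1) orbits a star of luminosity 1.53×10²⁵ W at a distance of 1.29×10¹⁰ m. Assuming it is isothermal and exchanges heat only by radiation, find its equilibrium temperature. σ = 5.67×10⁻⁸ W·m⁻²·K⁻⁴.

T ≈ 365 K

First find the stellar flux at distance d: S = L/(4πd²) = 1.53×10²⁵/(4π·(1.29×10¹⁰)²) = 7316 W/m².
For an isothermal sphere, absorbed (1−a)S·πr² = emitted σ·4πr²·T⁴, so T⁴ = (1−a)S/(4σ).
T⁴ = 0.550·7316/(4·5.67×10⁻⁸) = 1.774×10¹⁰ K⁴.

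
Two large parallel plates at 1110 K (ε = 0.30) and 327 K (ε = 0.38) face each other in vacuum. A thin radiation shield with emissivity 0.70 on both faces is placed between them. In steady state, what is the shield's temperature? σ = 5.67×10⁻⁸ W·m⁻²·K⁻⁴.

In steady state the net flux on the hot side equals that on the cold side.
σ(T₁⁴−T_s⁴)/D₁ = σ(T_s⁴−T₂⁴)/D₂, with D₁ = 1/ε₁+1/ε_s−1 = 3.762, D₂ = 1/ε_s+1/ε₂−1 = 3.060.
Solve for T_s⁴: T_s⁴ = (D₂·T₁⁴ + D₁·T₂⁴)/(D₁+D₂) = 6.873×10¹¹ K⁴.

T_s ≈ 911 K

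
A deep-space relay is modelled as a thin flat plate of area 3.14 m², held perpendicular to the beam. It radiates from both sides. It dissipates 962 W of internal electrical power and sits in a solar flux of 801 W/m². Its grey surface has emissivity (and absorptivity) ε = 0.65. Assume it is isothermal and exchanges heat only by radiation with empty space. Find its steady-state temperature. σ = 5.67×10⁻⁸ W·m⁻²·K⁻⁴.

At steady state, absorbed solar power + internal power = radiated power.
Absorbed: α·S·A_cross = 0.65·801·3.140 = 1635 W (cross-section A).
Total input = 1635 + 962 = 2597 W.
Radiated: εσ·A_surf·T⁴ with A_surf = 2A = 6.280 m².
T⁴ = 2597/(0.65·5.67×10⁻⁸·6.280) = 1.122×10¹⁰ K⁴.

T ≈ 325 K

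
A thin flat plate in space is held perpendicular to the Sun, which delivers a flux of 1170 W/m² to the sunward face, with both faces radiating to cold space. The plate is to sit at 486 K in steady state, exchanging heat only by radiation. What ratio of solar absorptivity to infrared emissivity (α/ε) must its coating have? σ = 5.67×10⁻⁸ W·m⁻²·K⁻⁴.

α/ε ≈ 5.41

Balance: αS·A = εσ·2A·T⁴ ⇒ α/ε = 2σT⁴/S.
α/ε = 2·5.67×10⁻⁸·(486)⁴/1170 = 2·5.67×10⁻⁸·5.579×10¹⁰/1170.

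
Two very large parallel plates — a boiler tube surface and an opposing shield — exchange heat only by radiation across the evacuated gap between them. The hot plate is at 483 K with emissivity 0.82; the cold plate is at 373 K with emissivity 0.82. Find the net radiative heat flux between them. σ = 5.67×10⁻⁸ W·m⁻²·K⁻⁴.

For two infinite grey parallel plates, q = σ(T₁⁴ − T₂⁴)/(1/ε₁ + 1/ε₂ − 1).
T₁⁴ − T₂⁴ = 5.442×10¹⁰ − 1.936×10¹⁰ = 3.507×10¹⁰ K⁴.
1/ε₁ + 1/ε₂ − 1 = 1.220 + 1.220 − 1 = 1.439.
q = 5.67×10⁻⁸ × 3.507×10¹⁰ / 1.439.

q ≈ 1380 W/m²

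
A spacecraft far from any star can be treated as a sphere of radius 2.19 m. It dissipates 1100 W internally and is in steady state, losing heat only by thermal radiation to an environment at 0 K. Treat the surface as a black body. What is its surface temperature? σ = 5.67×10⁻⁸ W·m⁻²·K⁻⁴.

Steady state: internal power = radiated power, P = εσA T⁴.
Radiating area A = 4πr² = 60.27 m².
T⁴ = P/(εσA) = 1100/(1.0·5.67×10⁻⁸·60.27) = 3.219×10⁸ K⁴.
T = (3.219×10⁸)^(1/4).

T ≈ 134 K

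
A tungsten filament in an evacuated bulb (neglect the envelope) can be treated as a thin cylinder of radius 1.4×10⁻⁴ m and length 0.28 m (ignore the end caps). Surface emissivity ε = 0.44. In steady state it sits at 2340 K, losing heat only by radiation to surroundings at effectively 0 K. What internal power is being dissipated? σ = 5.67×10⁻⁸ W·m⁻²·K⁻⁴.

Steady state: P = εσA T⁴.
A = 2πrL = 2.463×10⁻⁴ m²; T⁴ = (2340)⁴ = 2.998×10¹³ K⁴.
P = 0.44 × 5.67×10⁻⁸ × 2.463×10⁻⁴ × 2.998×10¹³.

P ≈ 184 W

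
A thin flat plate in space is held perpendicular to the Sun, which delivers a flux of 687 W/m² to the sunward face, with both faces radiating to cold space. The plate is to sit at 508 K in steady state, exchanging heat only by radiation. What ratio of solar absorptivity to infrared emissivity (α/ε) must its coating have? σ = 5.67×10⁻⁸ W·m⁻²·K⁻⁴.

Balance: αS·A = εσ·2A·T⁴ ⇒ α/ε = 2σT⁴/S.
α/ε = 2·5.67×10⁻⁸·(508)⁴/687 = 2·5.67×10⁻⁸·6.660×10¹⁰/687.

α/ε ≈ 11.0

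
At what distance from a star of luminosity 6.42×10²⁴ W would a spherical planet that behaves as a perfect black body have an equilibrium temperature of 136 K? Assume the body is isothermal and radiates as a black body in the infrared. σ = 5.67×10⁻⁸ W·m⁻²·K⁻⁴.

For an isothermal black-emitting sphere, (1−a)S·πr² = σ·4πr²·T⁴ ⇒ S = 4σT⁴/(1−a).
S = 4·5.67×10⁻⁸·(136)⁴/1.00 = 77.59 W/m².
Flux falls as S = L/(4πd²), so d = √(L/(4πS)) = √(6.42×10²⁴/(4π·77.59)).

d ≈ 8.11×10¹⁰ m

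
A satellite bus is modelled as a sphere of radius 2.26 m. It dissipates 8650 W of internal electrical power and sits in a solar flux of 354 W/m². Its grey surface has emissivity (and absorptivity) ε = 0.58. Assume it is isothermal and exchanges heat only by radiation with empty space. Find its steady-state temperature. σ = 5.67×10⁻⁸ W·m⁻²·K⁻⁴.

T ≈ 274 K

At steady state, absorbed solar power + internal power = radiated power.
Absorbed: α·S·A_cross = 0.58·354·16.05 = 3295 W (cross-section πr²).
Total input = 3295 + 8650 = 11940 W.
Radiated: εσ·A_surf·T⁴ with A_surf = 4πr² = 64.18 m².
T⁴ = 11940/(0.58·5.67×10⁻⁸·64.18) = 5.659×10⁹ K⁴.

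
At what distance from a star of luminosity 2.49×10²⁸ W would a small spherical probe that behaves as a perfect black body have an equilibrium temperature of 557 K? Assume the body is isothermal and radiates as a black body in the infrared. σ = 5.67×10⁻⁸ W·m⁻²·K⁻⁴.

For an isothermal black-emitting sphere, (1−a)S·πr² = σ·4πr²·T⁴ ⇒ S = 4σT⁴/(1−a).
S = 4·5.67×10⁻⁸·(557)⁴/1.00 = 21830 W/m².
Flux falls as S = L/(4πd²), so d = √(L/(4πS)) = √(2.49×10²⁸/(4π·21830)).

d ≈ 3.01×10¹¹ m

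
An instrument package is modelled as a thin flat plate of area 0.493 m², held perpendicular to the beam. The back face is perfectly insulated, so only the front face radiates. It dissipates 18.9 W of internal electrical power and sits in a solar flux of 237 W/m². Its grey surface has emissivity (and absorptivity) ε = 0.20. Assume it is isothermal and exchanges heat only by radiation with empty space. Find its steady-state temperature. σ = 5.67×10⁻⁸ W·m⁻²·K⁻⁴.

T ≈ 295 K

At steady state, absorbed solar power + internal power = radiated power.
Absorbed: α·S·A_cross = 0.20·237·0.4930 = 23.37 W (cross-section A).
Total input = 23.37 + 18.9 = 42.27 W.
Radiated: εσ·A_surf·T⁴ with A_surf = A = 0.4930 m².
T⁴ = 42.27/(0.20·5.67×10⁻⁸·0.4930) = 7.561×10⁹ K⁴.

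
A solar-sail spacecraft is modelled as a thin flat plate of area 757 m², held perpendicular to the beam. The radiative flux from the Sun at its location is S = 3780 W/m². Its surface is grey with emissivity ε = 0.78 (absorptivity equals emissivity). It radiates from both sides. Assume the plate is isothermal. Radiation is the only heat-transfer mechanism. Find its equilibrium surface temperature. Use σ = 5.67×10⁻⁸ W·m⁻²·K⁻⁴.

T ≈ 427 K

At equilibrium, absorbed power = emitted power.
Absorbing cross-section = A = 757.0 m²; emitting surface = 2A = 1514 m² (ratio 2).
εS·A_cross = εσ·A_surf·T⁴  ⇒  T⁴ = S/(2σ)   (ε cancels).
T⁴ = 3780/(2·5.67×10⁻⁸) = 3.333×10¹⁰ K⁴.
T = (3.333×10¹⁰)^(1/4).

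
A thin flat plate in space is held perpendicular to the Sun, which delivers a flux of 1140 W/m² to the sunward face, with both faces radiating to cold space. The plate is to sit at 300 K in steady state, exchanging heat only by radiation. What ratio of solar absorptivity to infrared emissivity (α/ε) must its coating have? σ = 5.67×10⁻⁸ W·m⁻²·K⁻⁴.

α/ε ≈ 0.806

Balance: αS·A = εσ·2A·T⁴ ⇒ α/ε = 2σT⁴/S.
α/ε = 2·5.67×10⁻⁸·(300)⁴/1140 = 2·5.67×10⁻⁸·8.100×10⁹/1140.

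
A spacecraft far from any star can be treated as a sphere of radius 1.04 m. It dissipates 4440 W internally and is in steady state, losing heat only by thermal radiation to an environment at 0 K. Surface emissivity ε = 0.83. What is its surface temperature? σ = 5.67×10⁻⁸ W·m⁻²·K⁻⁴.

T ≈ 289 K

Steady state: internal power = radiated power, P = εσA T⁴.
Radiating area A = 4πr² = 13.59 m².
T⁴ = P/(εσA) = 4440/(0.83·5.67×10⁻⁸·13.59) = 6.941×10⁹ K⁴.
T = (6.941×10⁹)^(1/4).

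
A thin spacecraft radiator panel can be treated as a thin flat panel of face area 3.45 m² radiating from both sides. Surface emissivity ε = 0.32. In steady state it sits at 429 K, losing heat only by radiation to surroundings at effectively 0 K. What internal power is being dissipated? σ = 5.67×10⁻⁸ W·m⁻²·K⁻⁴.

Steady state: P = εσA T⁴.
A = 2·3.45 = 6.900 m²; T⁴ = (429)⁴ = 3.387×10¹⁰ K⁴.
P = 0.32 × 5.67×10⁻⁸ × 6.900 × 3.387×10¹⁰.

P ≈ 4240 W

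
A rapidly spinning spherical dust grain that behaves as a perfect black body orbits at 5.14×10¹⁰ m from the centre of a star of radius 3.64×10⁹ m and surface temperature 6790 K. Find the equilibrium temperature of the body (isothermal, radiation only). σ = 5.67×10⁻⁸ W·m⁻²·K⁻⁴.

T ≈ 1280 K

The star's surface emits σT_*⁴; at distance d the flux is S = σT_*⁴(R_*/d)².
S = 5.67×10⁻⁸·(6790)⁴·(3.64×10⁹/5.14×10¹⁰)² = 6.044×10⁵ W/m².
For an isothermal sphere T⁴ = (1−a)S/(4σ) = 2.665×10¹² K⁴.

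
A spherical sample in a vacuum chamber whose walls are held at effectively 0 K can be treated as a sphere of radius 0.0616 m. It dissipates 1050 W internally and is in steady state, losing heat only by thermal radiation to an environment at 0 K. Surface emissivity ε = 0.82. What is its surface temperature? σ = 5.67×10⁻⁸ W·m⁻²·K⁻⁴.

Steady state: internal power = radiated power, P = εσA T⁴.
Radiating area A = 4πr² = 0.04768 m².
T⁴ = P/(εσA) = 1050/(0.82·5.67×10⁻⁸·0.04768) = 4.736×10¹¹ K⁴.
T = (4.736×10¹¹)^(1/4).

T ≈ 830 K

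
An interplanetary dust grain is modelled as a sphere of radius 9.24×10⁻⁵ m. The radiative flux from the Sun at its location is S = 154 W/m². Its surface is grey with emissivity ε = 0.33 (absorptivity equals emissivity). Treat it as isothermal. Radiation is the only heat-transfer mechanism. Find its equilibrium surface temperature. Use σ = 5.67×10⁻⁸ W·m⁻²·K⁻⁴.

At equilibrium, absorbed power = emitted power.
Absorbing cross-section = πr² = 2.682×10⁻⁸ m²; emitting surface = 4πr² = 1.073×10⁻⁷ m² (ratio 4).
εS·A_cross = εσ·A_surf·T⁴  ⇒  T⁴ = S/(4σ)   (ε cancels).
T⁴ = 154/(4·5.67×10⁻⁸) = 6.790×10⁸ K⁴.
T = (6.790×10⁸)^(1/4).

T ≈ 161 K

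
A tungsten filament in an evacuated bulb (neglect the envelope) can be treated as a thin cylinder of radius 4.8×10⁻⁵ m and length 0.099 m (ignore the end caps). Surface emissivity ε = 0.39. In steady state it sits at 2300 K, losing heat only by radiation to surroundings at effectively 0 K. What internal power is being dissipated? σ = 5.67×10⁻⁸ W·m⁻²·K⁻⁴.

P ≈ 18.5 W

Steady state: P = εσA T⁴.
A = 2πrL = 2.986×10⁻⁵ m²; T⁴ = (2300)⁴ = 2.798×10¹³ K⁴.
P = 0.39 × 5.67×10⁻⁸ × 2.986×10⁻⁵ × 2.798×10¹³.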